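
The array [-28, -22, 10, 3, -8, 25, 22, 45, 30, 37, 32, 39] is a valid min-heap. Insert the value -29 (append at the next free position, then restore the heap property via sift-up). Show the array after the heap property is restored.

[-29, -22, -28, 3, -8, 10, 22, 45, 30, 37, 32, 39, 25]

append -29 at index 12 → [-28, -22, 10, 3, -8, 25, 22, 45, 30, 37, 32, 39, -29]
-29 < parent 25 at index 5, swap → [-28, -22, 10, 3, -8, -29, 22, 45, 30, 37, 32, 39, 25]
-29 < parent 10 at index 2, swap → [-28, -22, -29, 3, -8, 10, 22, 45, 30, 37, 32, 39, 25]
-29 < parent -28 at index 0, swap → [-29, -22, -28, 3, -8, 10, 22, 45, 30, 37, 32, 39, 25]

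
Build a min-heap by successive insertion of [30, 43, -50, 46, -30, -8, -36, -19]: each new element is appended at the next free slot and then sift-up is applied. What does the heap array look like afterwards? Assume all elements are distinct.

Insert 30:
  append 30 at index 0 → [30] (no swap needed)
Insert 43:
  append 43 at index 1 → [30, 43] (no swap needed)
Insert -50:
  append -50 at index 2 → [30, 43, -50]
  -50 < parent 30 at index 0, swap → [-50, 43, 30]
Insert 46:
  append 46 at index 3 → [-50, 43, 30, 46] (no swap needed)
Insert -30:
  append -30 at index 4 → [-50, 43, 30, 46, -30]
  -30 < parent 43 at index 1, swap → [-50, -30, 30, 46, 43]
Insert -8:
  append -8 at index 5 → [-50, -30, 30, 46, 43, -8]
  -8 < parent 30 at index 2, swap → [-50, -30, -8, 46, 43, 30]
Insert -36:
  append -36 at index 6 → [-50, -30, -8, 46, 43, 30, -36]
  -36 < parent -8 at index 2, swap → [-50, -30, -36, 46, 43, 30, -8]
Insert -19:
  append -19 at index 7 → [-50, -30, -36, 46, 43, 30, -8, -19]
  -19 < parent 46 at index 3, swap → [-50, -30, -36, -19, 43, 30, -8, 46]

[-50, -30, -36, -19, 43, 30, -8, 46]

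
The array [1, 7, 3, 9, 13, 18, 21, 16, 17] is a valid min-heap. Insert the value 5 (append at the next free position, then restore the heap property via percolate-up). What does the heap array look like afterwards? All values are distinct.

[1, 5, 3, 9, 7, 18, 21, 16, 17, 13]

append 5 at index 9 → [1, 7, 3, 9, 13, 18, 21, 16, 17, 5]
5 < parent 13 at index 4, swap → [1, 7, 3, 9, 5, 18, 21, 16, 17, 13]
5 < parent 7 at index 1, swap → [1, 5, 3, 9, 7, 18, 21, 16, 17, 13]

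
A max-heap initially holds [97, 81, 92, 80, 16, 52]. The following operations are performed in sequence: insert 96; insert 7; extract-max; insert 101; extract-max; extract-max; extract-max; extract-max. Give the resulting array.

[80, 16, 52, 7]

insert 96:
  append 96 at index 6 → [97, 81, 92, 80, 16, 52, 96]
  96 > parent 92 at index 2, swap → [97, 81, 96, 80, 16, 52, 92]
insert 7:
  append 7 at index 7 → [97, 81, 96, 80, 16, 52, 92, 7] (no swap needed)
extract-max → returns 97:
  remove root 97; move last element 7 to root → [7, 81, 96, 80, 16, 52, 92]
  7 vs larger child 96 at index 2, swap → [96, 81, 7, 80, 16, 52, 92]
  7 vs larger child 92 at index 6, swap → [96, 81, 92, 80, 16, 52, 7]
insert 101:
  append 101 at index 7 → [96, 81, 92, 80, 16, 52, 7, 101]
  101 > parent 80 at index 3, swap → [96, 81, 92, 101, 16, 52, 7, 80]
  101 > parent 81 at index 1, swap → [96, 101, 92, 81, 16, 52, 7, 80]
  101 > parent 96 at index 0, swap → [101, 96, 92, 81, 16, 52, 7, 80]
extract-max → returns 101:
  remove root 101; move last element 80 to root → [80, 96, 92, 81, 16, 52, 7]
  80 vs larger child 96 at index 1, swap → [96, 80, 92, 81, 16, 52, 7]
  80 vs larger child 81 at index 3, swap → [96, 81, 92, 80, 16, 52, 7]
extract-max → returns 96:
  remove root 96; move last element 7 to root → [7, 81, 92, 80, 16, 52]
  7 vs larger child 92 at index 2, swap → [92, 81, 7, 80, 16, 52]
  7 vs only child 52 at index 5, swap → [92, 81, 52, 80, 16, 7]
extract-max → returns 92:
  remove root 92; move last element 7 to root → [7, 81, 52, 80, 16]
  7 vs larger child 81 at index 1, swap → [81, 7, 52, 80, 16]
  7 vs larger child 80 at index 3, swap → [81, 80, 52, 7, 16]
extract-max → returns 81:
  remove root 81; move last element 16 to root → [16, 80, 52, 7]
  16 vs larger child 80 at index 1, swap → [80, 16, 52, 7]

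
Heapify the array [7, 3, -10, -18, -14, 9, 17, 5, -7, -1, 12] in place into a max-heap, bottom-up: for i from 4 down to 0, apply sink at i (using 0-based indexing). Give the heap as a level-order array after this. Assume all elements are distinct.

[17, 12, 9, 5, 3, 7, -10, -18, -7, -1, -14]

sift down from index 4:
  -14 vs larger child 12 at index 10, swap → [7, 3, -10, -18, 12, 9, 17, 5, -7, -1, -14]
sift down from index 3:
  -18 vs larger child 5 at index 7, swap → [7, 3, -10, 5, 12, 9, 17, -18, -7, -1, -14]
sift down from index 2:
  -10 vs larger child 17 at index 6, swap → [7, 3, 17, 5, 12, 9, -10, -18, -7, -1, -14]
sift down from index 1:
  3 vs larger child 12 at index 4, swap → [7, 12, 17, 5, 3, 9, -10, -18, -7, -1, -14]
sift down from index 0:
  7 vs larger child 17 at index 2, swap → [17, 12, 7, 5, 3, 9, -10, -18, -7, -1, -14]
  7 vs larger child 9 at index 5, swap → [17, 12, 9, 5, 3, 7, -10, -18, -7, -1, -14]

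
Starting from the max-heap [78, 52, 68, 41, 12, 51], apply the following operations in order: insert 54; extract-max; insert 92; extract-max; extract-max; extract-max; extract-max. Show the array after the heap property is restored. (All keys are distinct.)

insert 54:
  append 54 at index 6 → [78, 52, 68, 41, 12, 51, 54] (no swap needed)
extract-max → returns 78:
  remove root 78; move last element 54 to root → [54, 52, 68, 41, 12, 51]
  54 vs larger child 68 at index 2, swap → [68, 52, 54, 41, 12, 51]
insert 92:
  append 92 at index 6 → [68, 52, 54, 41, 12, 51, 92]
  92 > parent 54 at index 2, swap → [68, 52, 92, 41, 12, 51, 54]
  92 > parent 68 at index 0, swap → [92, 52, 68, 41, 12, 51, 54]
extract-max → returns 92:
  remove root 92; move last element 54 to root → [54, 52, 68, 41, 12, 51]
  54 vs larger child 68 at index 2, swap → [68, 52, 54, 41, 12, 51]
extract-max → returns 68:
  remove root 68; move last element 51 to root → [51, 52, 54, 41, 12]
  51 vs larger child 54 at index 2, swap → [54, 52, 51, 41, 12]
extract-max → returns 54:
  remove root 54; move last element 12 to root → [12, 52, 51, 41]
  12 vs larger child 52 at index 1, swap → [52, 12, 51, 41]
  12 vs only child 41 at index 3, swap → [52, 41, 51, 12]
extract-max → returns 52:
  remove root 52; move last element 12 to root → [12, 41, 51]
  12 vs larger child 51 at index 2, swap → [51, 41, 12]

[51, 41, 12]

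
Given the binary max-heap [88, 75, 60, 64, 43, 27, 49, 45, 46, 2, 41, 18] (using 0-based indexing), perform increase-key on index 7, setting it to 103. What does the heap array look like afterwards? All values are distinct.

[103, 88, 60, 75, 43, 27, 49, 64, 46, 2, 41, 18]

set index 7 from 45 to 103 → [88, 75, 60, 64, 43, 27, 49, 103, 46, 2, 41, 18]
103 > parent 64 at index 3, swap → [88, 75, 60, 103, 43, 27, 49, 64, 46, 2, 41, 18]
103 > parent 75 at index 1, swap → [88, 103, 60, 75, 43, 27, 49, 64, 46, 2, 41, 18]
103 > parent 88 at index 0, swap → [103, 88, 60, 75, 43, 27, 49, 64, 46, 2, 41, 18]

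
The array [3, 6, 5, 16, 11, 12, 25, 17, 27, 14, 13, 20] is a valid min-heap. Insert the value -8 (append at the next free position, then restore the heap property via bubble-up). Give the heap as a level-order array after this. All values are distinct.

[-8, 6, 3, 16, 11, 5, 25, 17, 27, 14, 13, 20, 12]

append -8 at index 12 → [3, 6, 5, 16, 11, 12, 25, 17, 27, 14, 13, 20, -8]
-8 < parent 12 at index 5, swap → [3, 6, 5, 16, 11, -8, 25, 17, 27, 14, 13, 20, 12]
-8 < parent 5 at index 2, swap → [3, 6, -8, 16, 11, 5, 25, 17, 27, 14, 13, 20, 12]
-8 < parent 3 at index 0, swap → [-8, 6, 3, 16, 11, 5, 25, 17, 27, 14, 13, 20, 12]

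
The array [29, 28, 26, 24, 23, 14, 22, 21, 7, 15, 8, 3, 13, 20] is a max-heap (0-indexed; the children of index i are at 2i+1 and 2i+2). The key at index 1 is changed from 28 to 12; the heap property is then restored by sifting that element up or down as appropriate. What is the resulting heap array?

[29, 24, 26, 21, 23, 14, 22, 12, 7, 15, 8, 3, 13, 20]

set index 1 from 28 to 12 → [29, 12, 26, 24, 23, 14, 22, 21, 7, 15, 8, 3, 13, 20]
12 vs larger child 24 at index 3, swap → [29, 24, 26, 12, 23, 14, 22, 21, 7, 15, 8, 3, 13, 20]
12 vs larger child 21 at index 7, swap → [29, 24, 26, 21, 23, 14, 22, 12, 7, 15, 8, 3, 13, 20]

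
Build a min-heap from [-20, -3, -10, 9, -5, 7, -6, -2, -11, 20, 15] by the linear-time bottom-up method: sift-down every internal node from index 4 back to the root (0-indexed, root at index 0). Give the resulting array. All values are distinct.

[-20, -11, -10, -3, -5, 7, -6, -2, 9, 20, 15]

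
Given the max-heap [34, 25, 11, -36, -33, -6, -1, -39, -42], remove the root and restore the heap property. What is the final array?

remove root 34; move last element -42 to root → [-42, 25, 11, -36, -33, -6, -1, -39]
-42 vs larger child 25 at index 1, swap → [25, -42, 11, -36, -33, -6, -1, -39]
-42 vs larger child -33 at index 4, swap → [25, -33, 11, -36, -42, -6, -1, -39]

[25, -33, 11, -36, -42, -6, -1, -39]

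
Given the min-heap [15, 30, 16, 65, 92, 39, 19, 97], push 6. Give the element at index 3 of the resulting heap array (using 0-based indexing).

30

append 6 at index 8 → [15, 30, 16, 65, 92, 39, 19, 97, 6]
6 < parent 65 at index 3, swap → [15, 30, 16, 6, 92, 39, 19, 97, 65]
6 < parent 30 at index 1, swap → [15, 6, 16, 30, 92, 39, 19, 97, 65]
6 < parent 15 at index 0, swap → [6, 15, 16, 30, 92, 39, 19, 97, 65]
resulting array: [6, 15, 16, 30, 92, 39, 19, 97, 65]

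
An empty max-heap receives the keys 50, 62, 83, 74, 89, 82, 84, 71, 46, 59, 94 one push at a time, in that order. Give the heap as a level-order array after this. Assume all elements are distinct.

[94, 89, 84, 71, 83, 62, 82, 50, 46, 59, 74]

Insert 50:
  append 50 at index 0 → [50] (no swap needed)
Insert 62:
  append 62 at index 1 → [50, 62]
  62 > parent 50 at index 0, swap → [62, 50]
Insert 83:
  append 83 at index 2 → [62, 50, 83]
  83 > parent 62 at index 0, swap → [83, 50, 62]
Insert 74:
  append 74 at index 3 → [83, 50, 62, 74]
  74 > parent 50 at index 1, swap → [83, 74, 62, 50]
Insert 89:
  append 89 at index 4 → [83, 74, 62, 50, 89]
  89 > parent 74 at index 1, swap → [83, 89, 62, 50, 74]
  89 > parent 83 at index 0, swap → [89, 83, 62, 50, 74]
Insert 82:
  append 82 at index 5 → [89, 83, 62, 50, 74, 82]
  82 > parent 62 at index 2, swap → [89, 83, 82, 50, 74, 62]
Insert 84:
  append 84 at index 6 → [89, 83, 82, 50, 74, 62, 84]
  84 > parent 82 at index 2, swap → [89, 83, 84, 50, 74, 62, 82]
Insert 71:
  append 71 at index 7 → [89, 83, 84, 50, 74, 62, 82, 71]
  71 > parent 50 at index 3, swap → [89, 83, 84, 71, 74, 62, 82, 50]
Insert 46:
  append 46 at index 8 → [89, 83, 84, 71, 74, 62, 82, 50, 46] (no swap needed)
Insert 59:
  append 59 at index 9 → [89, 83, 84, 71, 74, 62, 82, 50, 46, 59] (no swap needed)
Insert 94:
  append 94 at index 10 → [89, 83, 84, 71, 74, 62, 82, 50, 46, 59, 94]
  94 > parent 74 at index 4, swap → [89, 83, 84, 71, 94, 62, 82, 50, 46, 59, 74]
  94 > parent 83 at index 1, swap → [89, 94, 84, 71, 83, 62, 82, 50, 46, 59, 74]
  94 > parent 89 at index 0, swap → [94, 89, 84, 71, 83, 62, 82, 50, 46, 59, 74]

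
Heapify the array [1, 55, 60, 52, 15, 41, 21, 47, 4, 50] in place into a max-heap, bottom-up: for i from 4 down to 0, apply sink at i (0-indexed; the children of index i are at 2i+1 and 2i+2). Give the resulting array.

sift down from index 4:
  15 vs only child 50 at index 9, swap → [1, 55, 60, 52, 50, 41, 21, 47, 4, 15]
sift down from index 3: already satisfies heap property
sift down from index 2: already satisfies heap property
sift down from index 1: already satisfies heap property
sift down from index 0:
  1 vs larger child 60 at index 2, swap → [60, 55, 1, 52, 50, 41, 21, 47, 4, 15]
  1 vs larger child 41 at index 5, swap → [60, 55, 41, 52, 50, 1, 21, 47, 4, 15]

[60, 55, 41, 52, 50, 1, 21, 47, 4, 15]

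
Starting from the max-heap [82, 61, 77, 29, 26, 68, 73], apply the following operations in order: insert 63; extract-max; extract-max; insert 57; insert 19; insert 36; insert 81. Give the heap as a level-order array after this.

[81, 73, 68, 61, 63, 29, 57, 19, 36, 26]

insert 63:
  append 63 at index 7 → [82, 61, 77, 29, 26, 68, 73, 63]
  63 > parent 29 at index 3, swap → [82, 61, 77, 63, 26, 68, 73, 29]
  63 > parent 61 at index 1, swap → [82, 63, 77, 61, 26, 68, 73, 29]
extract-max → returns 82:
  remove root 82; move last element 29 to root → [29, 63, 77, 61, 26, 68, 73]
  29 vs larger child 77 at index 2, swap → [77, 63, 29, 61, 26, 68, 73]
  29 vs larger child 73 at index 6, swap → [77, 63, 73, 61, 26, 68, 29]
extract-max → returns 77:
  remove root 77; move last element 29 to root → [29, 63, 73, 61, 26, 68]
  29 vs larger child 73 at index 2, swap → [73, 63, 29, 61, 26, 68]
  29 vs only child 68 at index 5, swap → [73, 63, 68, 61, 26, 29]
insert 57:
  append 57 at index 6 → [73, 63, 68, 61, 26, 29, 57] (no swap needed)
insert 19:
  append 19 at index 7 → [73, 63, 68, 61, 26, 29, 57, 19] (no swap needed)
insert 36:
  append 36 at index 8 → [73, 63, 68, 61, 26, 29, 57, 19, 36] (no swap needed)
insert 81:
  append 81 at index 9 → [73, 63, 68, 61, 26, 29, 57, 19, 36, 81]
  81 > parent 26 at index 4, swap → [73, 63, 68, 61, 81, 29, 57, 19, 36, 26]
  81 > parent 63 at index 1, swap → [73, 81, 68, 61, 63, 29, 57, 19, 36, 26]
  81 > parent 73 at index 0, swap → [81, 73, 68, 61, 63, 29, 57, 19, 36, 26]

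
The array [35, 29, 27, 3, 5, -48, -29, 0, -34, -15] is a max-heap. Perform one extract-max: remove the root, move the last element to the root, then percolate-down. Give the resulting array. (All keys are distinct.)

remove root 35; move last element -15 to root → [-15, 29, 27, 3, 5, -48, -29, 0, -34]
-15 vs larger child 29 at index 1, swap → [29, -15, 27, 3, 5, -48, -29, 0, -34]
-15 vs larger child 5 at index 4, swap → [29, 5, 27, 3, -15, -48, -29, 0, -34]

[29, 5, 27, 3, -15, -48, -29, 0, -34]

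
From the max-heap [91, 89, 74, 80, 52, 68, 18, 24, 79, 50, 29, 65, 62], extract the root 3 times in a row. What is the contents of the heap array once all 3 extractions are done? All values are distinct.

extract-max #1 returns 91:
  remove root 91; move last element 62 to root → [62, 89, 74, 80, 52, 68, 18, 24, 79, 50, 29, 65]
  62 vs larger child 89 at index 1, swap → [89, 62, 74, 80, 52, 68, 18, 24, 79, 50, 29, 65]
  62 vs larger child 80 at index 3, swap → [89, 80, 74, 62, 52, 68, 18, 24, 79, 50, 29, 65]
  62 vs larger child 79 at index 8, swap → [89, 80, 74, 79, 52, 68, 18, 24, 62, 50, 29, 65]
extract-max #2 returns 89:
  remove root 89; move last element 65 to root → [65, 80, 74, 79, 52, 68, 18, 24, 62, 50, 29]
  65 vs larger child 80 at index 1, swap → [80, 65, 74, 79, 52, 68, 18, 24, 62, 50, 29]
  65 vs larger child 79 at index 3, swap → [80, 79, 74, 65, 52, 68, 18, 24, 62, 50, 29]
extract-max #3 returns 80:
  remove root 80; move last element 29 to root → [29, 79, 74, 65, 52, 68, 18, 24, 62, 50]
  29 vs larger child 79 at index 1, swap → [79, 29, 74, 65, 52, 68, 18, 24, 62, 50]
  29 vs larger child 65 at index 3, swap → [79, 65, 74, 29, 52, 68, 18, 24, 62, 50]
  29 vs larger child 62 at index 8, swap → [79, 65, 74, 62, 52, 68, 18, 24, 29, 50]

[79, 65, 74, 62, 52, 68, 18, 24, 29, 50]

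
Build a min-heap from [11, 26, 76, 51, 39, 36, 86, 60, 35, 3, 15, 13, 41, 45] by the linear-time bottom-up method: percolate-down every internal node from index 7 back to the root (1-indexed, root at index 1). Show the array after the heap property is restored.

sift down from index 7:
  86 vs only child 45 at index 14, swap → [11, 26, 76, 51, 39, 36, 45, 60, 35, 3, 15, 13, 41, 86]
sift down from index 6:
  36 vs smaller child 13 at index 12, swap → [11, 26, 76, 51, 39, 13, 45, 60, 35, 3, 15, 36, 41, 86]
sift down from index 5:
  39 vs smaller child 3 at index 10, swap → [11, 26, 76, 51, 3, 13, 45, 60, 35, 39, 15, 36, 41, 86]
sift down from index 4:
  51 vs smaller child 35 at index 9, swap → [11, 26, 76, 35, 3, 13, 45, 60, 51, 39, 15, 36, 41, 86]
sift down from index 3:
  76 vs smaller child 13 at index 6, swap → [11, 26, 13, 35, 3, 76, 45, 60, 51, 39, 15, 36, 41, 86]
  76 vs smaller child 36 at index 12, swap → [11, 26, 13, 35, 3, 36, 45, 60, 51, 39, 15, 76, 41, 86]
sift down from index 2:
  26 vs smaller child 3 at index 5, swap → [11, 3, 13, 35, 26, 36, 45, 60, 51, 39, 15, 76, 41, 86]
  26 vs smaller child 15 at index 11, swap → [11, 3, 13, 35, 15, 36, 45, 60, 51, 39, 26, 76, 41, 86]
sift down from index 1:
  11 vs smaller child 3 at index 2, swap → [3, 11, 13, 35, 15, 36, 45, 60, 51, 39, 26, 76, 41, 86]

[3, 11, 13, 35, 15, 36, 45, 60, 51, 39, 26, 76, 41, 86]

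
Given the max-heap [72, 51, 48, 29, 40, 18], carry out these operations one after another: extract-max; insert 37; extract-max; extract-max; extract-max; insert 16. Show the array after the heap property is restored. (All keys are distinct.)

extract-max → returns 72:
  remove root 72; move last element 18 to root → [18, 51, 48, 29, 40]
  18 vs larger child 51 at index 1, swap → [51, 18, 48, 29, 40]
  18 vs larger child 40 at index 4, swap → [51, 40, 48, 29, 18]
insert 37:
  append 37 at index 5 → [51, 40, 48, 29, 18, 37] (no swap needed)
extract-max → returns 51:
  remove root 51; move last element 37 to root → [37, 40, 48, 29, 18]
  37 vs larger child 48 at index 2, swap → [48, 40, 37, 29, 18]
extract-max → returns 48:
  remove root 48; move last element 18 to root → [18, 40, 37, 29]
  18 vs larger child 40 at index 1, swap → [40, 18, 37, 29]
  18 vs only child 29 at index 3, swap → [40, 29, 37, 18]
extract-max → returns 40:
  remove root 40; move last element 18 to root → [18, 29, 37]
  18 vs larger child 37 at index 2, swap → [37, 29, 18]
insert 16:
  append 16 at index 3 → [37, 29, 18, 16] (no swap needed)

[37, 29, 18, 16]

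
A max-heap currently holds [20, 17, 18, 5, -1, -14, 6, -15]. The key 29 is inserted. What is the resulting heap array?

[29, 20, 18, 17, -1, -14, 6, -15, 5]

append 29 at index 8 → [20, 17, 18, 5, -1, -14, 6, -15, 29]
29 > parent 5 at index 3, swap → [20, 17, 18, 29, -1, -14, 6, -15, 5]
29 > parent 17 at index 1, swap → [20, 29, 18, 17, -1, -14, 6, -15, 5]
29 > parent 20 at index 0, swap → [29, 20, 18, 17, -1, -14, 6, -15, 5]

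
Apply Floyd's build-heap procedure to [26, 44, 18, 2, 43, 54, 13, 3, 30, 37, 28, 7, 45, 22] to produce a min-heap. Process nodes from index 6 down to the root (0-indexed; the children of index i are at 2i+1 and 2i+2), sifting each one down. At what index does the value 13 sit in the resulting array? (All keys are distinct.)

6

sift down from index 6: already satisfies heap property
sift down from index 5:
  54 vs smaller child 7 at index 11, swap → [26, 44, 18, 2, 43, 7, 13, 3, 30, 37, 28, 54, 45, 22]
sift down from index 4:
  43 vs smaller child 28 at index 10, swap → [26, 44, 18, 2, 28, 7, 13, 3, 30, 37, 43, 54, 45, 22]
sift down from index 3: already satisfies heap property
sift down from index 2:
  18 vs smaller child 7 at index 5, swap → [26, 44, 7, 2, 28, 18, 13, 3, 30, 37, 43, 54, 45, 22]
sift down from index 1:
  44 vs smaller child 2 at index 3, swap → [26, 2, 7, 44, 28, 18, 13, 3, 30, 37, 43, 54, 45, 22]
  44 vs smaller child 3 at index 7, swap → [26, 2, 7, 3, 28, 18, 13, 44, 30, 37, 43, 54, 45, 22]
sift down from index 0:
  26 vs smaller child 2 at index 1, swap → [2, 26, 7, 3, 28, 18, 13, 44, 30, 37, 43, 54, 45, 22]
  26 vs smaller child 3 at index 3, swap → [2, 3, 7, 26, 28, 18, 13, 44, 30, 37, 43, 54, 45, 22]
resulting array: [2, 3, 7, 26, 28, 18, 13, 44, 30, 37, 43, 54, 45, 22]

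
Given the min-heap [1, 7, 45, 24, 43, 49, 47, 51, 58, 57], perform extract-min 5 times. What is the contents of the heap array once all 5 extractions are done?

[47, 51, 49, 57, 58]

extract-min #1 returns 1:
  remove root 1; move last element 57 to root → [57, 7, 45, 24, 43, 49, 47, 51, 58]
  57 vs smaller child 7 at index 1, swap → [7, 57, 45, 24, 43, 49, 47, 51, 58]
  57 vs smaller child 24 at index 3, swap → [7, 24, 45, 57, 43, 49, 47, 51, 58]
  57 vs smaller child 51 at index 7, swap → [7, 24, 45, 51, 43, 49, 47, 57, 58]
extract-min #2 returns 7:
  remove root 7; move last element 58 to root → [58, 24, 45, 51, 43, 49, 47, 57]
  58 vs smaller child 24 at index 1, swap → [24, 58, 45, 51, 43, 49, 47, 57]
  58 vs smaller child 43 at index 4, swap → [24, 43, 45, 51, 58, 49, 47, 57]
extract-min #3 returns 24:
  remove root 24; move last element 57 to root → [57, 43, 45, 51, 58, 49, 47]
  57 vs smaller child 43 at index 1, swap → [43, 57, 45, 51, 58, 49, 47]
  57 vs smaller child 51 at index 3, swap → [43, 51, 45, 57, 58, 49, 47]
extract-min #4 returns 43:
  remove root 43; move last element 47 to root → [47, 51, 45, 57, 58, 49]
  47 vs smaller child 45 at index 2, swap → [45, 51, 47, 57, 58, 49]
extract-min #5 returns 45:
  remove root 45; move last element 49 to root → [49, 51, 47, 57, 58]
  49 vs smaller child 47 at index 2, swap → [47, 51, 49, 57, 58]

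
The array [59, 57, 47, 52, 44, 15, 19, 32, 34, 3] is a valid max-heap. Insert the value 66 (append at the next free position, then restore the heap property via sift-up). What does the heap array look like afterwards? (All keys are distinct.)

append 66 at index 10 → [59, 57, 47, 52, 44, 15, 19, 32, 34, 3, 66]
66 > parent 44 at index 4, swap → [59, 57, 47, 52, 66, 15, 19, 32, 34, 3, 44]
66 > parent 57 at index 1, swap → [59, 66, 47, 52, 57, 15, 19, 32, 34, 3, 44]
66 > parent 59 at index 0, swap → [66, 59, 47, 52, 57, 15, 19, 32, 34, 3, 44]

[66, 59, 47, 52, 57, 15, 19, 32, 34, 3, 44]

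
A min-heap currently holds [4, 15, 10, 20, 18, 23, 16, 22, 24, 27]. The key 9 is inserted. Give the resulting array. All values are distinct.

append 9 at index 10 → [4, 15, 10, 20, 18, 23, 16, 22, 24, 27, 9]
9 < parent 18 at index 4, swap → [4, 15, 10, 20, 9, 23, 16, 22, 24, 27, 18]
9 < parent 15 at index 1, swap → [4, 9, 10, 20, 15, 23, 16, 22, 24, 27, 18]

[4, 9, 10, 20, 15, 23, 16, 22, 24, 27, 18]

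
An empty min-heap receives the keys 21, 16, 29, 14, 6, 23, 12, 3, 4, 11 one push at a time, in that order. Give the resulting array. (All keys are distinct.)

[3, 4, 12, 6, 11, 29, 23, 21, 14, 16]

Insert 21:
  append 21 at index 0 → [21] (no swap needed)
Insert 16:
  append 16 at index 1 → [21, 16]
  16 < parent 21 at index 0, swap → [16, 21]
Insert 29:
  append 29 at index 2 → [16, 21, 29] (no swap needed)
Insert 14:
  append 14 at index 3 → [16, 21, 29, 14]
  14 < parent 21 at index 1, swap → [16, 14, 29, 21]
  14 < parent 16 at index 0, swap → [14, 16, 29, 21]
Insert 6:
  append 6 at index 4 → [14, 16, 29, 21, 6]
  6 < parent 16 at index 1, swap → [14, 6, 29, 21, 16]
  6 < parent 14 at index 0, swap → [6, 14, 29, 21, 16]
Insert 23:
  append 23 at index 5 → [6, 14, 29, 21, 16, 23]
  23 < parent 29 at index 2, swap → [6, 14, 23, 21, 16, 29]
Insert 12:
  append 12 at index 6 → [6, 14, 23, 21, 16, 29, 12]
  12 < parent 23 at index 2, swap → [6, 14, 12, 21, 16, 29, 23]
Insert 3:
  append 3 at index 7 → [6, 14, 12, 21, 16, 29, 23, 3]
  3 < parent 21 at index 3, swap → [6, 14, 12, 3, 16, 29, 23, 21]
  3 < parent 14 at index 1, swap → [6, 3, 12, 14, 16, 29, 23, 21]
  3 < parent 6 at index 0, swap → [3, 6, 12, 14, 16, 29, 23, 21]
Insert 4:
  append 4 at index 8 → [3, 6, 12, 14, 16, 29, 23, 21, 4]
  4 < parent 14 at index 3, swap → [3, 6, 12, 4, 16, 29, 23, 21, 14]
  4 < parent 6 at index 1, swap → [3, 4, 12, 6, 16, 29, 23, 21, 14]
Insert 11:
  append 11 at index 9 → [3, 4, 12, 6, 16, 29, 23, 21, 14, 11]
  11 < parent 16 at index 4, swap → [3, 4, 12, 6, 11, 29, 23, 21, 14, 16]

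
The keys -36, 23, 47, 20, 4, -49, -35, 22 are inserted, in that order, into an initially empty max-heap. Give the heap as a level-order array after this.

[47, 22, 23, 20, 4, -49, -35, -36]

Insert -36:
  append -36 at index 0 → [-36] (no swap needed)
Insert 23:
  append 23 at index 1 → [-36, 23]
  23 > parent -36 at index 0, swap → [23, -36]
Insert 47:
  append 47 at index 2 → [23, -36, 47]
  47 > parent 23 at index 0, swap → [47, -36, 23]
Insert 20:
  append 20 at index 3 → [47, -36, 23, 20]
  20 > parent -36 at index 1, swap → [47, 20, 23, -36]
Insert 4:
  append 4 at index 4 → [47, 20, 23, -36, 4] (no swap needed)
Insert -49:
  append -49 at index 5 → [47, 20, 23, -36, 4, -49] (no swap needed)
Insert -35:
  append -35 at index 6 → [47, 20, 23, -36, 4, -49, -35] (no swap needed)
Insert 22:
  append 22 at index 7 → [47, 20, 23, -36, 4, -49, -35, 22]
  22 > parent -36 at index 3, swap → [47, 20, 23, 22, 4, -49, -35, -36]
  22 > parent 20 at index 1, swap → [47, 22, 23, 20, 4, -49, -35, -36]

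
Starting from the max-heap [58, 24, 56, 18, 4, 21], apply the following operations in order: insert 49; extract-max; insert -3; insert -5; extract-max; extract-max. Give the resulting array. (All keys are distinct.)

[24, 18, 21, -3, 4, -5]

insert 49:
  append 49 at index 6 → [58, 24, 56, 18, 4, 21, 49] (no swap needed)
extract-max → returns 58:
  remove root 58; move last element 49 to root → [49, 24, 56, 18, 4, 21]
  49 vs larger child 56 at index 2, swap → [56, 24, 49, 18, 4, 21]
insert -3:
  append -3 at index 6 → [56, 24, 49, 18, 4, 21, -3] (no swap needed)
insert -5:
  append -5 at index 7 → [56, 24, 49, 18, 4, 21, -3, -5] (no swap needed)
extract-max → returns 56:
  remove root 56; move last element -5 to root → [-5, 24, 49, 18, 4, 21, -3]
  -5 vs larger child 49 at index 2, swap → [49, 24, -5, 18, 4, 21, -3]
  -5 vs larger child 21 at index 5, swap → [49, 24, 21, 18, 4, -5, -3]
extract-max → returns 49:
  remove root 49; move last element -3 to root → [-3, 24, 21, 18, 4, -5]
  -3 vs larger child 24 at index 1, swap → [24, -3, 21, 18, 4, -5]
  -3 vs larger child 18 at index 3, swap → [24, 18, 21, -3, 4, -5]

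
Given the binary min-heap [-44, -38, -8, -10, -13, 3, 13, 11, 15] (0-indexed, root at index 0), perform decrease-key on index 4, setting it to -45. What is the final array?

set index 4 from -13 to -45 → [-44, -38, -8, -10, -45, 3, 13, 11, 15]
-45 < parent -38 at index 1, swap → [-44, -45, -8, -10, -38, 3, 13, 11, 15]
-45 < parent -44 at index 0, swap → [-45, -44, -8, -10, -38, 3, 13, 11, 15]

[-45, -44, -8, -10, -38, 3, 13, 11, 15]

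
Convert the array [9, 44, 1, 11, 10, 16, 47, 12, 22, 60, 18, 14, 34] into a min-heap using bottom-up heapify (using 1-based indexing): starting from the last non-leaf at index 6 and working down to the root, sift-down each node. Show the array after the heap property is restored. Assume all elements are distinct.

sift down from index 6:
  16 vs smaller child 14 at index 12, swap → [9, 44, 1, 11, 10, 14, 47, 12, 22, 60, 18, 16, 34]
sift down from index 5: already satisfies heap property
sift down from index 4: already satisfies heap property
sift down from index 3: already satisfies heap property
sift down from index 2:
  44 vs smaller child 10 at index 5, swap → [9, 10, 1, 11, 44, 14, 47, 12, 22, 60, 18, 16, 34]
  44 vs smaller child 18 at index 11, swap → [9, 10, 1, 11, 18, 14, 47, 12, 22, 60, 44, 16, 34]
sift down from index 1:
  9 vs smaller child 1 at index 3, swap → [1, 10, 9, 11, 18, 14, 47, 12, 22, 60, 44, 16, 34]

[1, 10, 9, 11, 18, 14, 47, 12, 22, 60, 44, 16, 34]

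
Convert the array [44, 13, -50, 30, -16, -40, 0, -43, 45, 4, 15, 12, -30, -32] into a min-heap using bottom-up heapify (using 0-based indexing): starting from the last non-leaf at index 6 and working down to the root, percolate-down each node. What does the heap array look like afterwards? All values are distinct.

[-50, -43, -40, 13, -16, -30, -32, 30, 45, 4, 15, 12, 44, 0]

sift down from index 6:
  0 vs only child -32 at index 13, swap → [44, 13, -50, 30, -16, -40, -32, -43, 45, 4, 15, 12, -30, 0]
sift down from index 5: already satisfies heap property
sift down from index 4: already satisfies heap property
sift down from index 3:
  30 vs smaller child -43 at index 7, swap → [44, 13, -50, -43, -16, -40, -32, 30, 45, 4, 15, 12, -30, 0]
sift down from index 2: already satisfies heap property
sift down from index 1:
  13 vs smaller child -43 at index 3, swap → [44, -43, -50, 13, -16, -40, -32, 30, 45, 4, 15, 12, -30, 0]
sift down from index 0:
  44 vs smaller child -50 at index 2, swap → [-50, -43, 44, 13, -16, -40, -32, 30, 45, 4, 15, 12, -30, 0]
  44 vs smaller child -40 at index 5, swap → [-50, -43, -40, 13, -16, 44, -32, 30, 45, 4, 15, 12, -30, 0]
  44 vs smaller child -30 at index 12, swap → [-50, -43, -40, 13, -16, -30, -32, 30, 45, 4, 15, 12, 44, 0]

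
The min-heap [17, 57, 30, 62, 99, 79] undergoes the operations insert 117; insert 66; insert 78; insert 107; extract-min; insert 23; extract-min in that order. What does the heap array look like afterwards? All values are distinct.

[30, 57, 79, 62, 99, 107, 117, 66, 78]

insert 117:
  append 117 at index 6 → [17, 57, 30, 62, 99, 79, 117] (no swap needed)
insert 66:
  append 66 at index 7 → [17, 57, 30, 62, 99, 79, 117, 66] (no swap needed)
insert 78:
  append 78 at index 8 → [17, 57, 30, 62, 99, 79, 117, 66, 78] (no swap needed)
insert 107:
  append 107 at index 9 → [17, 57, 30, 62, 99, 79, 117, 66, 78, 107] (no swap needed)
extract-min → returns 17:
  remove root 17; move last element 107 to root → [107, 57, 30, 62, 99, 79, 117, 66, 78]
  107 vs smaller child 30 at index 2, swap → [30, 57, 107, 62, 99, 79, 117, 66, 78]
  107 vs smaller child 79 at index 5, swap → [30, 57, 79, 62, 99, 107, 117, 66, 78]
insert 23:
  append 23 at index 9 → [30, 57, 79, 62, 99, 107, 117, 66, 78, 23]
  23 < parent 99 at index 4, swap → [30, 57, 79, 62, 23, 107, 117, 66, 78, 99]
  23 < parent 57 at index 1, swap → [30, 23, 79, 62, 57, 107, 117, 66, 78, 99]
  23 < parent 30 at index 0, swap → [23, 30, 79, 62, 57, 107, 117, 66, 78, 99]
extract-min → returns 23:
  remove root 23; move last element 99 to root → [99, 30, 79, 62, 57, 107, 117, 66, 78]
  99 vs smaller child 30 at index 1, swap → [30, 99, 79, 62, 57, 107, 117, 66, 78]
  99 vs smaller child 57 at index 4, swap → [30, 57, 79, 62, 99, 107, 117, 66, 78]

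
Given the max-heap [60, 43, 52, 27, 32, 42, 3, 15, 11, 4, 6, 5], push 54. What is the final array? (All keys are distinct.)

[60, 43, 54, 27, 32, 52, 3, 15, 11, 4, 6, 5, 42]

append 54 at index 12 → [60, 43, 52, 27, 32, 42, 3, 15, 11, 4, 6, 5, 54]
54 > parent 42 at index 5, swap → [60, 43, 52, 27, 32, 54, 3, 15, 11, 4, 6, 5, 42]
54 > parent 52 at index 2, swap → [60, 43, 54, 27, 32, 52, 3, 15, 11, 4, 6, 5, 42]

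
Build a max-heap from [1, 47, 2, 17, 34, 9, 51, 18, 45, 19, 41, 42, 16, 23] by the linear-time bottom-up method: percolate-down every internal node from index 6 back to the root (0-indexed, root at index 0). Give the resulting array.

sift down from index 6: already satisfies heap property
sift down from index 5:
  9 vs larger child 42 at index 11, swap → [1, 47, 2, 17, 34, 42, 51, 18, 45, 19, 41, 9, 16, 23]
sift down from index 4:
  34 vs larger child 41 at index 10, swap → [1, 47, 2, 17, 41, 42, 51, 18, 45, 19, 34, 9, 16, 23]
sift down from index 3:
  17 vs larger child 45 at index 8, swap → [1, 47, 2, 45, 41, 42, 51, 18, 17, 19, 34, 9, 16, 23]
sift down from index 2:
  2 vs larger child 51 at index 6, swap → [1, 47, 51, 45, 41, 42, 2, 18, 17, 19, 34, 9, 16, 23]
  2 vs only child 23 at index 13, swap → [1, 47, 51, 45, 41, 42, 23, 18, 17, 19, 34, 9, 16, 2]
sift down from index 1: already satisfies heap property
sift down from index 0:
  1 vs larger child 51 at index 2, swap → [51, 47, 1, 45, 41, 42, 23, 18, 17, 19, 34, 9, 16, 2]
  1 vs larger child 42 at index 5, swap → [51, 47, 42, 45, 41, 1, 23, 18, 17, 19, 34, 9, 16, 2]
  1 vs larger child 16 at index 12, swap → [51, 47, 42, 45, 41, 16, 23, 18, 17, 19, 34, 9, 1, 2]

[51, 47, 42, 45, 41, 16, 23, 18, 17, 19, 34, 9, 1, 2]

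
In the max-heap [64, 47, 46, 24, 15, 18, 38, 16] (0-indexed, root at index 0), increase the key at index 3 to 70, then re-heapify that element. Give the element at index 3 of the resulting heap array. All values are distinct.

set index 3 from 24 to 70 → [64, 47, 46, 70, 15, 18, 38, 16]
70 > parent 47 at index 1, swap → [64, 70, 46, 47, 15, 18, 38, 16]
70 > parent 64 at index 0, swap → [70, 64, 46, 47, 15, 18, 38, 16]
resulting array: [70, 64, 46, 47, 15, 18, 38, 16]

47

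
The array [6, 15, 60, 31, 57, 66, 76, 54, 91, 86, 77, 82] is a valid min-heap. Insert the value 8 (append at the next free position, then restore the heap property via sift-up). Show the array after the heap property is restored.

append 8 at index 12 → [6, 15, 60, 31, 57, 66, 76, 54, 91, 86, 77, 82, 8]
8 < parent 66 at index 5, swap → [6, 15, 60, 31, 57, 8, 76, 54, 91, 86, 77, 82, 66]
8 < parent 60 at index 2, swap → [6, 15, 8, 31, 57, 60, 76, 54, 91, 86, 77, 82, 66]

[6, 15, 8, 31, 57, 60, 76, 54, 91, 86, 77, 82, 66]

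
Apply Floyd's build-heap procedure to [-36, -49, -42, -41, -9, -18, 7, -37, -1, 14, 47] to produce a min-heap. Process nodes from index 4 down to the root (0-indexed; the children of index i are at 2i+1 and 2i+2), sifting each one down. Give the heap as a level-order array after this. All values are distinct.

sift down from index 4: already satisfies heap property
sift down from index 3: already satisfies heap property
sift down from index 2: already satisfies heap property
sift down from index 1: already satisfies heap property
sift down from index 0:
  -36 vs smaller child -49 at index 1, swap → [-49, -36, -42, -41, -9, -18, 7, -37, -1, 14, 47]
  -36 vs smaller child -41 at index 3, swap → [-49, -41, -42, -36, -9, -18, 7, -37, -1, 14, 47]
  -36 vs smaller child -37 at index 7, swap → [-49, -41, -42, -37, -9, -18, 7, -36, -1, 14, 47]

[-49, -41, -42, -37, -9, -18, 7, -36, -1, 14, 47]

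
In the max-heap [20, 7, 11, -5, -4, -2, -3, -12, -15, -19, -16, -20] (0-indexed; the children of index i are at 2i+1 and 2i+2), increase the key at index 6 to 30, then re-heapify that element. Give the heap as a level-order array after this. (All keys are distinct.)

[30, 7, 20, -5, -4, -2, 11, -12, -15, -19, -16, -20]

set index 6 from -3 to 30 → [20, 7, 11, -5, -4, -2, 30, -12, -15, -19, -16, -20]
30 > parent 11 at index 2, swap → [20, 7, 30, -5, -4, -2, 11, -12, -15, -19, -16, -20]
30 > parent 20 at index 0, swap → [30, 7, 20, -5, -4, -2, 11, -12, -15, -19, -16, -20]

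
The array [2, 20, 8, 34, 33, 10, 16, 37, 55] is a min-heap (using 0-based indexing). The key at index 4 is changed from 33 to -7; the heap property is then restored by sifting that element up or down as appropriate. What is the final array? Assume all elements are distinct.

[-7, 2, 8, 34, 20, 10, 16, 37, 55]

set index 4 from 33 to -7 → [2, 20, 8, 34, -7, 10, 16, 37, 55]
-7 < parent 20 at index 1, swap → [2, -7, 8, 34, 20, 10, 16, 37, 55]
-7 < parent 2 at index 0, swap → [-7, 2, 8, 34, 20, 10, 16, 37, 55]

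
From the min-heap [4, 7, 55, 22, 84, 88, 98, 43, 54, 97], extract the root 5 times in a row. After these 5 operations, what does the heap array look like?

extract-min #1 returns 4:
  remove root 4; move last element 97 to root → [97, 7, 55, 22, 84, 88, 98, 43, 54]
  97 vs smaller child 7 at index 1, swap → [7, 97, 55, 22, 84, 88, 98, 43, 54]
  97 vs smaller child 22 at index 3, swap → [7, 22, 55, 97, 84, 88, 98, 43, 54]
  97 vs smaller child 43 at index 7, swap → [7, 22, 55, 43, 84, 88, 98, 97, 54]
extract-min #2 returns 7:
  remove root 7; move last element 54 to root → [54, 22, 55, 43, 84, 88, 98, 97]
  54 vs smaller child 22 at index 1, swap → [22, 54, 55, 43, 84, 88, 98, 97]
  54 vs smaller child 43 at index 3, swap → [22, 43, 55, 54, 84, 88, 98, 97]
extract-min #3 returns 22:
  remove root 22; move last element 97 to root → [97, 43, 55, 54, 84, 88, 98]
  97 vs smaller child 43 at index 1, swap → [43, 97, 55, 54, 84, 88, 98]
  97 vs smaller child 54 at index 3, swap → [43, 54, 55, 97, 84, 88, 98]
extract-min #4 returns 43:
  remove root 43; move last element 98 to root → [98, 54, 55, 97, 84, 88]
  98 vs smaller child 54 at index 1, swap → [54, 98, 55, 97, 84, 88]
  98 vs smaller child 84 at index 4, swap → [54, 84, 55, 97, 98, 88]
extract-min #5 returns 54:
  remove root 54; move last element 88 to root → [88, 84, 55, 97, 98]
  88 vs smaller child 55 at index 2, swap → [55, 84, 88, 97, 98]

[55, 84, 88, 97, 98]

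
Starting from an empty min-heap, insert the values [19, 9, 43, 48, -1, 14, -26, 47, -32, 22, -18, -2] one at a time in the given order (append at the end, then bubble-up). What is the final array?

[-32, -26, -2, 9, -18, -1, 14, 48, 47, 22, 19, 43]

Insert 19:
  append 19 at index 0 → [19] (no swap needed)
Insert 9:
  append 9 at index 1 → [19, 9]
  9 < parent 19 at index 0, swap → [9, 19]
Insert 43:
  append 43 at index 2 → [9, 19, 43] (no swap needed)
Insert 48:
  append 48 at index 3 → [9, 19, 43, 48] (no swap needed)
Insert -1:
  append -1 at index 4 → [9, 19, 43, 48, -1]
  -1 < parent 19 at index 1, swap → [9, -1, 43, 48, 19]
  -1 < parent 9 at index 0, swap → [-1, 9, 43, 48, 19]
Insert 14:
  append 14 at index 5 → [-1, 9, 43, 48, 19, 14]
  14 < parent 43 at index 2, swap → [-1, 9, 14, 48, 19, 43]
Insert -26:
  append -26 at index 6 → [-1, 9, 14, 48, 19, 43, -26]
  -26 < parent 14 at index 2, swap → [-1, 9, -26, 48, 19, 43, 14]
  -26 < parent -1 at index 0, swap → [-26, 9, -1, 48, 19, 43, 14]
Insert 47:
  append 47 at index 7 → [-26, 9, -1, 48, 19, 43, 14, 47]
  47 < parent 48 at index 3, swap → [-26, 9, -1, 47, 19, 43, 14, 48]
Insert -32:
  append -32 at index 8 → [-26, 9, -1, 47, 19, 43, 14, 48, -32]
  -32 < parent 47 at index 3, swap → [-26, 9, -1, -32, 19, 43, 14, 48, 47]
  -32 < parent 9 at index 1, swap → [-26, -32, -1, 9, 19, 43, 14, 48, 47]
  -32 < parent -26 at index 0, swap → [-32, -26, -1, 9, 19, 43, 14, 48, 47]
Insert 22:
  append 22 at index 9 → [-32, -26, -1, 9, 19, 43, 14, 48, 47, 22] (no swap needed)
Insert -18:
  append -18 at index 10 → [-32, -26, -1, 9, 19, 43, 14, 48, 47, 22, -18]
  -18 < parent 19 at index 4, swap → [-32, -26, -1, 9, -18, 43, 14, 48, 47, 22, 19]
Insert -2:
  append -2 at index 11 → [-32, -26, -1, 9, -18, 43, 14, 48, 47, 22, 19, -2]
  -2 < parent 43 at index 5, swap → [-32, -26, -1, 9, -18, -2, 14, 48, 47, 22, 19, 43]
  -2 < parent -1 at index 2, swap → [-32, -26, -2, 9, -18, -1, 14, 48, 47, 22, 19, 43]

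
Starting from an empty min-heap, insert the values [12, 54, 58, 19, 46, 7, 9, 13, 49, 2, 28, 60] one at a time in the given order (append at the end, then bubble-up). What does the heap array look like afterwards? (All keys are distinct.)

Insert 12:
  append 12 at index 0 → [12] (no swap needed)
Insert 54:
  append 54 at index 1 → [12, 54] (no swap needed)
Insert 58:
  append 58 at index 2 → [12, 54, 58] (no swap needed)
Insert 19:
  append 19 at index 3 → [12, 54, 58, 19]
  19 < parent 54 at index 1, swap → [12, 19, 58, 54]
Insert 46:
  append 46 at index 4 → [12, 19, 58, 54, 46] (no swap needed)
Insert 7:
  append 7 at index 5 → [12, 19, 58, 54, 46, 7]
  7 < parent 58 at index 2, swap → [12, 19, 7, 54, 46, 58]
  7 < parent 12 at index 0, swap → [7, 19, 12, 54, 46, 58]
Insert 9:
  append 9 at index 6 → [7, 19, 12, 54, 46, 58, 9]
  9 < parent 12 at index 2, swap → [7, 19, 9, 54, 46, 58, 12]
Insert 13:
  append 13 at index 7 → [7, 19, 9, 54, 46, 58, 12, 13]
  13 < parent 54 at index 3, swap → [7, 19, 9, 13, 46, 58, 12, 54]
  13 < parent 19 at index 1, swap → [7, 13, 9, 19, 46, 58, 12, 54]
Insert 49:
  append 49 at index 8 → [7, 13, 9, 19, 46, 58, 12, 54, 49] (no swap needed)
Insert 2:
  append 2 at index 9 → [7, 13, 9, 19, 46, 58, 12, 54, 49, 2]
  2 < parent 46 at index 4, swap → [7, 13, 9, 19, 2, 58, 12, 54, 49, 46]
  2 < parent 13 at index 1, swap → [7, 2, 9, 19, 13, 58, 12, 54, 49, 46]
  2 < parent 7 at index 0, swap → [2, 7, 9, 19, 13, 58, 12, 54, 49, 46]
Insert 28:
  append 28 at index 10 → [2, 7, 9, 19, 13, 58, 12, 54, 49, 46, 28] (no swap needed)
Insert 60:
  append 60 at index 11 → [2, 7, 9, 19, 13, 58, 12, 54, 49, 46, 28, 60] (no swap needed)

[2, 7, 9, 19, 13, 58, 12, 54, 49, 46, 28, 60]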